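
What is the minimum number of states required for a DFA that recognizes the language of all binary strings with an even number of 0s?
Language: binary strings with an even number of 0s
Lower bound (Myhill–Nerode): the prefixes ε, 0 are pairwise distinguishable:
  ε vs 0: suffix ε distinguishes them (ε has zero 0s (accepted), 0 has one 0 (rejected))
So any DFA needs at least 2 states.
Upper bound: a DFA with 2 states exists (one state per class above).
Minimum states: 2

Final answer: 2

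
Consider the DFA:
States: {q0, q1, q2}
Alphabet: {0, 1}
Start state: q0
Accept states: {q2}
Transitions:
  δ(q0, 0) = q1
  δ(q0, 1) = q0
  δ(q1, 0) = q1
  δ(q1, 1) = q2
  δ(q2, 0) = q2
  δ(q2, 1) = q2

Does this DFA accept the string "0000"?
Processing string "0000":
  q0 --0--> q1
  q1 --0--> q1
  q1 --0--> q1
  q1 --0--> q1
Final state: q1
Accept states: {q2}
q1 is not an accept state, so the string is rejected.

Final answer: No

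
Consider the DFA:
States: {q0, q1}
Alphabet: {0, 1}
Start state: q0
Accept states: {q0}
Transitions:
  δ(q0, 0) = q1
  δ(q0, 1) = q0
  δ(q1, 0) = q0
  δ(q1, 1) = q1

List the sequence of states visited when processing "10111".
Starting at q0
Read '1': q0 -> q0
Read '0': q0 -> q1
Read '1': q1 -> q1
Read '1': q1 -> q1
Read '1': q1 -> q1

Final answer: q0 -> q0 -> q1 -> q1 -> q1 -> q1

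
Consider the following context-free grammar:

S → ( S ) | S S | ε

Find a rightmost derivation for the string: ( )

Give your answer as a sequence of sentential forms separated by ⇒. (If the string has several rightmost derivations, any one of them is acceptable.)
Start with S.
Step 1: the rightmost non-terminal is S; apply S → ( S ):  ( S )
Step 2: the rightmost non-terminal is S; apply S → ε:  ( )

Final answer: S ⇒ ( S ) ⇒ ( )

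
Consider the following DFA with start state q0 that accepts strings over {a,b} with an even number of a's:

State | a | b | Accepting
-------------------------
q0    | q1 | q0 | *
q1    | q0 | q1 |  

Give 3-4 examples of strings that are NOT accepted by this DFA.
Any strings that end in a non-accepting state work; for example:
"aaba": q0 → q1 → q0 → q0 → q1; q1 is not accepting → rejected
"abbb": q0 → q1 → q1 → q1 → q1; q1 is not accepting → rejected
"baaa": q0 → q0 → q1 → q0 → q1; q1 is not accepting → rejected
"bbab": q0 → q0 → q0 → q1 → q1; q1 is not accepting → rejected

Final answer: "aaba", "abbb", "baaa", "bbab"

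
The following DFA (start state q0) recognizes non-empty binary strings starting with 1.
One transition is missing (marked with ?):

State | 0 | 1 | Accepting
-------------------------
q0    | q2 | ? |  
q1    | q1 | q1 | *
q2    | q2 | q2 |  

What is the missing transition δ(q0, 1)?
q1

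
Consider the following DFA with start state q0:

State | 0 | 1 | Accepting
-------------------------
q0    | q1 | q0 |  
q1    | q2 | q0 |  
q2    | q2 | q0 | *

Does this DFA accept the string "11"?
Start in q0.
Read '1': q0 → q0
Read '1': q0 → q0
Final state q0 is not accepting, so the string is rejected.

Final answer: No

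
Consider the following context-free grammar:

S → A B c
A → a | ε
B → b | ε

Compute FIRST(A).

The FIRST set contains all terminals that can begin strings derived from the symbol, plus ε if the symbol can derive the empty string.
A → a contributes a; A → ε makes A nullable, contributing ε. FIRST(A) = {a, ε}.

Final answer: {a, ε}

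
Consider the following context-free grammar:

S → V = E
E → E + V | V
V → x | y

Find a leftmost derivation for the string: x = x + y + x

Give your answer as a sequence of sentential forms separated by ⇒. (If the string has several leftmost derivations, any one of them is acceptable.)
Start with S.
Step 1: the leftmost non-terminal is S; apply S → V = E:  V = E
Step 2: the leftmost non-terminal is V; apply V → x:  x = E
Step 3: the leftmost non-terminal is E; apply E → E + V:  x = E + V
Step 4: the leftmost non-terminal is E; apply E → E + V:  x = E + V + V
Step 5: the leftmost non-terminal is E; apply E → V:  x = V + V + V
Step 6: the leftmost non-terminal is V; apply V → x:  x = x + V + V
Step 7: the leftmost non-terminal is V; apply V → y:  x = x + y + V
Step 8: the leftmost non-terminal is V; apply V → x:  x = x + y + x

Final answer: S ⇒ V = E ⇒ x = E ⇒ x = E + V ⇒ x = E + V + V ⇒ x = V + V + V ⇒ x = x + V + V ⇒ x = x + y + V ⇒ x = x + y + x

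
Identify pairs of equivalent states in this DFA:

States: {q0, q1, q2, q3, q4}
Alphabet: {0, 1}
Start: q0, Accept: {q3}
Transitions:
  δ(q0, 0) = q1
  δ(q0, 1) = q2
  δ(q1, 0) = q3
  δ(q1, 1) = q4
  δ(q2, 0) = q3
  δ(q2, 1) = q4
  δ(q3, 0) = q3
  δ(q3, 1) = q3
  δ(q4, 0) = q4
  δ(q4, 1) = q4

Using the table-filling algorithm:
Round 0 – mark pairs where exactly one state is accepting: (q0,q3), (q1,q3), (q2,q3), (q3,q4)
Round 1 – newly marked: (q0,q1) [on 0: q1 vs q3, already marked]; (q0,q2) [on 0: q1 vs q3, already marked]; (q1,q4) [on 0: q3 vs q4, already marked]; (q2,q4) [on 0: q3 vs q4, already marked]
Round 2 – newly marked: (q0,q4) [on 0: q1 vs q4, already marked]
No further pairs can be marked.
(q1, q2) unmarked: δ(q1,0)=q3, δ(q2,0)=q3; δ(q1,1)=q4, δ(q2,1)=q4 → equivalent
Equivalent pairs: (q1, q2)

Final answer: Equivalent pairs: (q1, q2)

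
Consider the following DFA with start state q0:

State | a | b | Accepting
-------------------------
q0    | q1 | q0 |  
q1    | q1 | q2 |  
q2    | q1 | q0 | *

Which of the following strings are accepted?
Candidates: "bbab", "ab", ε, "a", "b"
"bbab": q0 → q0 → q0 → q1 → q2; q2 is accepting → accepted
"ab": q0 → q1 → q2; q2 is accepting → accepted
ε: q0; q0 is not accepting → rejected
"a": q0 → q1; q1 is not accepting → rejected
"b": q0 → q0; q0 is not accepting → rejected

Final answer: "bbab", "ab"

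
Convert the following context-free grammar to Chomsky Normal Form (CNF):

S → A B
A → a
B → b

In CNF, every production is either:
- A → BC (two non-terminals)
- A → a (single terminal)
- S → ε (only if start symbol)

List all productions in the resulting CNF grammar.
The grammar has no ε-productions or unit productions to eliminate.
S → A B is already in CNF (two non-terminals) – keep it.
A → a is already in CNF (single terminal) – keep it.
B → b is already in CNF (single terminal) – keep it.
Resulting CNF grammar (3 productions): A → a; B → b; S → A B

Final answer: A → a; B → b; S → A B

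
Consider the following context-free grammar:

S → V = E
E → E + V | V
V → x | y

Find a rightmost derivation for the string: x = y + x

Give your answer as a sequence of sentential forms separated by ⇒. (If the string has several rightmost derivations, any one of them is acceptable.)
Start with S.
Step 1: the rightmost non-terminal is S; apply S → V = E:  V = E
Step 2: the rightmost non-terminal is E; apply E → E + V:  V = E + V
Step 3: the rightmost non-terminal is V; apply V → x:  V = E + x
Step 4: the rightmost non-terminal is E; apply E → V:  V = V + x
Step 5: the rightmost non-terminal is V; apply V → y:  V = y + x
Step 6: the rightmost non-terminal is V; apply V → x:  x = y + x

Final answer: S ⇒ V = E ⇒ V = E + V ⇒ V = E + x ⇒ V = V + x ⇒ V = y + x ⇒ x = y + x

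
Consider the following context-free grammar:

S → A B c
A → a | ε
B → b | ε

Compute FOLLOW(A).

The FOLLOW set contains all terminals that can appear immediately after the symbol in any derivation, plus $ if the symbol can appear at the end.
A occurs in S → A B c followed by B c. Add FIRST(B) minus ε = {b}; B is nullable (B → ε), so what follows B can also follow A: the terminal c. FOLLOW(A) = {b, c}.

Final answer: {b, c}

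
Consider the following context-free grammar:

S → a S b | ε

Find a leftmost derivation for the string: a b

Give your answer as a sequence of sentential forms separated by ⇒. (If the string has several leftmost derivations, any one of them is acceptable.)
Start with S.
Step 1: the leftmost non-terminal is S; apply S → a S b:  a S b
Step 2: the leftmost non-terminal is S; apply S → ε:  a b

Final answer: S ⇒ a S b ⇒ a b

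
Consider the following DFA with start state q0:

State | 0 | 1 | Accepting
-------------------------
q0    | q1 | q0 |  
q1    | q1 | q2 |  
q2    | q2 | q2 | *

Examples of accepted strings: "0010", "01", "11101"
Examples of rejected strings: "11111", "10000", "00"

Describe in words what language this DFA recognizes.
binary strings containing '01' as a substring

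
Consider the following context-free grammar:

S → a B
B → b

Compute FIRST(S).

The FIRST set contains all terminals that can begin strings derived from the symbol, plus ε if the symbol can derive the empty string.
S has the single production S → a B, whose right-hand side begins with the terminal a. So FIRST(S) = {a}.

Final answer: {a}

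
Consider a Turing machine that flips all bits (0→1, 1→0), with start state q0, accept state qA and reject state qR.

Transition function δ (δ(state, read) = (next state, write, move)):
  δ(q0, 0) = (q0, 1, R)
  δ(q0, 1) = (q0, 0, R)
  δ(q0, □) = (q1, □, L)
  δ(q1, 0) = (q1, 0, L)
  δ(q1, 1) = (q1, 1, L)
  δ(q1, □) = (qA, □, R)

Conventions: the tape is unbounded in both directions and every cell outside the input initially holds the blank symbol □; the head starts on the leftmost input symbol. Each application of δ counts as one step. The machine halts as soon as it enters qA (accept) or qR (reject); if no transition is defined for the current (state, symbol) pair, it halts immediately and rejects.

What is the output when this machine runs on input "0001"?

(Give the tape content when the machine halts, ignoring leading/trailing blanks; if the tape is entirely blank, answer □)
Step 0: [q0]0001 (head at position 0)
Step 1: δ(q0, 0) = (q0, 1, R)  ⊢  1[q0]001 (head at position 1)
Step 2: δ(q0, 0) = (q0, 1, R)  ⊢  11[q0]01 (head at position 2)
Step 3: δ(q0, 0) = (q0, 1, R)  ⊢  111[q0]1 (head at position 3)
Step 4: δ(q0, 1) = (q0, 0, R)  ⊢  1110[q0]□ (head at position 4)
Step 5: δ(q0, □) = (q1, □, L)  ⊢  111[q1]0□ (head at position 3)
Step 6: δ(q1, 0) = (q1, 0, L)  ⊢  11[q1]10□ (head at position 2)
Step 7: δ(q1, 1) = (q1, 1, L)  ⊢  1[q1]110□ (head at position 1)
Step 8: δ(q1, 1) = (q1, 1, L)  ⊢  [q1]1110□ (head at position 0)
Step 9: δ(q1, 1) = (q1, 1, L)  ⊢  [q1]□1110□ (head at position -1)
Step 10: δ(q1, □) = (qA, □, R)  ⊢  □[qA]1110□ (head at position 0)
The machine is in qA, so it halts and accepts.
Tape content when halted (ignoring surrounding blanks): 1110

Final answer: Output: 1110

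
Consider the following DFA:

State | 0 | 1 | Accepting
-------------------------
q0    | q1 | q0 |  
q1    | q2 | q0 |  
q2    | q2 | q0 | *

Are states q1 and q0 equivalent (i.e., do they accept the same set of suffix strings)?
Try the suffix "0".
From q1: q1 → q2 — accepting.
From q0: q0 → q1 — not accepting.
The two states disagree on this suffix, so they are not equivalent.

Final answer: No. Distinguishing string: "0" - accepted from q1 but not from q0.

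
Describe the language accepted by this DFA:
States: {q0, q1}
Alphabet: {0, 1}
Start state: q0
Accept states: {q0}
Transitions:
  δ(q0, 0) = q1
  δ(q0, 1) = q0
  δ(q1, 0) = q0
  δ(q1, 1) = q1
Analyzing the DFA structure:
Start state: q0
Accept states: {q0}
Interpreting what each state remembers (checking against the transitions):
  q0: an even number of 0s has been read so far
  q1: an odd number of 0s has been read so far
  δ(q0, 0): in q0 (an even number of 0s has been read so far), after reading 0 we have: an odd number of 0s has been read so far → q1
  δ(q0, 1): in q0 (an even number of 0s has been read so far), after reading 1 we have: an even number of 0s has been read so far → q0
  δ(q1, 0): in q1 (an odd number of 0s has been read so far), after reading 0 we have: an even number of 0s has been read so far → q0
  δ(q1, 1): in q1 (an odd number of 0s has been read so far), after reading 1 we have: an odd number of 0s has been read so far → q1
A string is accepted iff it ends in {q0}, i.e. an even number of 0s has been read so far.
Language: All binary strings with an even number of 0s

Final answer: All binary strings with an even number of 0s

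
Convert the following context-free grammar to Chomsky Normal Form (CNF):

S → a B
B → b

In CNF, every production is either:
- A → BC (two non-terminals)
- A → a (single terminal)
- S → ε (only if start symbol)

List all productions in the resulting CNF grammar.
The grammar has no ε-productions or unit productions to eliminate.
S → a B has terminal a in a right-hand side of length ≥ 2: introduce T_a → a and use T_a in place of a.
B → b is already in CNF (single terminal) – keep it.
S → a B becomes S → T_a B.
Resulting CNF grammar (3 productions): T_a → a; B → b; S → T_a B

Final answer: T_a → a; B → b; S → T_a B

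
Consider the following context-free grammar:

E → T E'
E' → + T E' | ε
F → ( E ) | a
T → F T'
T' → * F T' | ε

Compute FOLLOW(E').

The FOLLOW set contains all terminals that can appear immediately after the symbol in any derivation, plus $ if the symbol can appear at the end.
Useful FIRST sets: FIRST(E') = {+, ε}, FIRST(T') = {*, ε} (both E' and T' are nullable).
FOLLOW(E): E is the start symbol → $; E appears in F → ( E ) followed by ')' → FOLLOW(E) = {), $}.
FOLLOW(E'): E' appears at the right end of E → T E' and of E' → + T E', so FOLLOW(E') ⊇ FOLLOW(E) (the second occurrence adds nothing new). FOLLOW(E') = {), $}.

Final answer: {$, )}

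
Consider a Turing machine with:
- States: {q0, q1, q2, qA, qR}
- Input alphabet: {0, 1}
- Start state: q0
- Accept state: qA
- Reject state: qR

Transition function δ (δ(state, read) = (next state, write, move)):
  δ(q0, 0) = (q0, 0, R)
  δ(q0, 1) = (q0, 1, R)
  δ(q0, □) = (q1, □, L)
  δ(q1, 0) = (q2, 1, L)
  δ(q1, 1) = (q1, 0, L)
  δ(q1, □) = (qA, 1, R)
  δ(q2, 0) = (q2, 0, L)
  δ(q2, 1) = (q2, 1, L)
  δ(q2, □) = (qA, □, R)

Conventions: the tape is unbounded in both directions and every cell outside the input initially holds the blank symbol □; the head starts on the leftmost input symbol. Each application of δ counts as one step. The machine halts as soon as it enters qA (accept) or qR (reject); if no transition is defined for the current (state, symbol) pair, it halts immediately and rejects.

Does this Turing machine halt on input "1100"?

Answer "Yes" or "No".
Step 0: [q0]1100 (head at position 0)
Step 1: δ(q0, 1) = (q0, 1, R)  ⊢  1[q0]100 (head at position 1)
Step 2: δ(q0, 1) = (q0, 1, R)  ⊢  11[q0]00 (head at position 2)
Step 3: δ(q0, 0) = (q0, 0, R)  ⊢  110[q0]0 (head at position 3)
Step 4: δ(q0, 0) = (q0, 0, R)  ⊢  1100[q0]□ (head at position 4)
Step 5: δ(q0, □) = (q1, □, L)  ⊢  110[q1]0□ (head at position 3)
Step 6: δ(q1, 0) = (q2, 1, L)  ⊢  11[q2]01□ (head at position 2)
Step 7: δ(q2, 0) = (q2, 0, L)  ⊢  1[q2]101□ (head at position 1)
Step 8: δ(q2, 1) = (q2, 1, L)  ⊢  [q2]1101□ (head at position 0)
Step 9: δ(q2, 1) = (q2, 1, L)  ⊢  [q2]□1101□ (head at position -1)
Step 10: δ(q2, □) = (qA, □, R)  ⊢  □[qA]1101□ (head at position 0)
The machine is in qA, so it halts and accepts.
It halts after 10 steps.

Final answer: Yes - halts after 10 steps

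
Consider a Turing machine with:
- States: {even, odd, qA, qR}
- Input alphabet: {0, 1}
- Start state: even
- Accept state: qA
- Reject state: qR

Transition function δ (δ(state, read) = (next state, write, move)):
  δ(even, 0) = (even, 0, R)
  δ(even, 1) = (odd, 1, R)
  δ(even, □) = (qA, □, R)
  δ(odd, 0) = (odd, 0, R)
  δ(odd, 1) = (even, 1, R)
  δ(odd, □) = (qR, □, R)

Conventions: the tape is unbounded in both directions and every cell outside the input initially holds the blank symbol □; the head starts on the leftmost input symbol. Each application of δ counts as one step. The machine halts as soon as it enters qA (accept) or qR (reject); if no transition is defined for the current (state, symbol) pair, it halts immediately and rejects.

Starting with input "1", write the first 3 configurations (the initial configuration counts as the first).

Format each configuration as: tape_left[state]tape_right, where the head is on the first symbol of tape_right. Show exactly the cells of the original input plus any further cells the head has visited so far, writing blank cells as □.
Step 0: [even]1 (head at position 0)
Step 1: δ(even, 1) = (odd, 1, R)  ⊢  1[odd]□ (head at position 1)
Step 2: δ(odd, □) = (qR, □, R)  ⊢  1□[qR]□ (head at position 2)

Final answer: [even]1 ⊢ 1[odd]□ ⊢ 1□[qR]□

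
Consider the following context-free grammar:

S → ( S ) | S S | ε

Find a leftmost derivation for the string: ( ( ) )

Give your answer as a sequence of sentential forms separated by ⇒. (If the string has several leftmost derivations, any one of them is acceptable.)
Start with S.
Step 1: the leftmost non-terminal is S; apply S → ( S ):  ( S )
Step 2: the leftmost non-terminal is S; apply S → ( S ):  ( ( S ) )
Step 3: the leftmost non-terminal is S; apply S → ε:  ( ( ) )

Final answer: S ⇒ ( S ) ⇒ ( ( S ) ) ⇒ ( ( ) )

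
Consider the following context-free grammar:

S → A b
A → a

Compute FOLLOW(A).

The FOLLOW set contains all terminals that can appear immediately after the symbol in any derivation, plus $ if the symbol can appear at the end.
A occurs only in S → A b, where it is immediately followed by the terminal b. So FOLLOW(A) = {b}.

Final answer: {b}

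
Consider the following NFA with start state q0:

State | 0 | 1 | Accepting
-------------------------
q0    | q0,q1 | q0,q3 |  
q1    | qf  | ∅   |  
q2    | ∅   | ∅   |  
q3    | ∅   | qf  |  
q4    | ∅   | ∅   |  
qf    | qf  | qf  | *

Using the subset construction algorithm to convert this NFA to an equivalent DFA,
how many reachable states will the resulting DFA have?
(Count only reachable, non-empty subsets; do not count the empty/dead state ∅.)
Start subset: {q0}
{q0}: on 0 → {q0, q1}, on 1 → {q0, q3}
{q0, q1}: on 0 → {q0, q1, qf}, on 1 → {q0, q3}
{q0, q3}: on 0 → {q0, q1}, on 1 → {q0, q3, qf}
{q0, q1, qf}: on 0 → {q0, q1, qf}, on 1 → {q0, q3, qf}
{q0, q3, qf}: on 0 → {q0, q1, qf}, on 1 → {q0, q3, qf}
Reachable non-empty subsets: {q0}, {q0, q1}, {q0, q3}, {q0, q1, qf}, {q0, q3, qf} — 5 in total.

Final answer: 5 states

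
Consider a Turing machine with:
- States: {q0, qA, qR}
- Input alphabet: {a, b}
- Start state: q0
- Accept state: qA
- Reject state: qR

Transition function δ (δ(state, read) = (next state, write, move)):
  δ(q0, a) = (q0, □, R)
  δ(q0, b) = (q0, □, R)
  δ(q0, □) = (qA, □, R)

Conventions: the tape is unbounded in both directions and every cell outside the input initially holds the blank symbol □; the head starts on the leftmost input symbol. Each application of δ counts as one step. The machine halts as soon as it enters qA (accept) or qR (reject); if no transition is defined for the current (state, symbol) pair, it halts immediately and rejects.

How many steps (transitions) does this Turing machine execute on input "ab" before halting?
Step 0: [q0]ab (head at position 0)
Step 1: δ(q0, a) = (q0, □, R)  ⊢  □[q0]b (head at position 1)
Step 2: δ(q0, b) = (q0, □, R)  ⊢  □□[q0]□ (head at position 2)
Step 3: δ(q0, □) = (qA, □, R)  ⊢  □□□[qA]□ (head at position 3)
The machine is in qA, so it halts and accepts.
Number of transitions executed: 3.

Final answer: 3 steps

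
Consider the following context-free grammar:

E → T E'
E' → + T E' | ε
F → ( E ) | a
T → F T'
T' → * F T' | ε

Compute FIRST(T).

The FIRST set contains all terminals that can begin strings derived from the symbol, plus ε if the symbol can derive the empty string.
FIRST(F): F → ( E ) contributes '(' and F → a contributes 'a', so FIRST(F) = {(, a}. F is not nullable.
FIRST(T): T → F T' begins with F, and F is not nullable, so FIRST(T) = FIRST(F) = {(, a}.

Final answer: {(, a}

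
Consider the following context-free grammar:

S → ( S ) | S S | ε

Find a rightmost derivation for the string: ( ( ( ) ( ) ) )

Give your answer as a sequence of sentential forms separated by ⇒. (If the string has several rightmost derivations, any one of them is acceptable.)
Start with S.
Step 1: the rightmost non-terminal is S; apply S → ( S ):  ( S )
Step 2: the rightmost non-terminal is S; apply S → ( S ):  ( ( S ) )
Step 3: the rightmost non-terminal is S; apply S → S S:  ( ( S S ) )
Step 4: the rightmost non-terminal is S; apply S → ( S ):  ( ( S ( S ) ) )
Step 5: the rightmost non-terminal is S; apply S → ε:  ( ( S ( ) ) )
Step 6: the rightmost non-terminal is S; apply S → ( S ):  ( ( ( S ) ( ) ) )
Step 7: the rightmost non-terminal is S; apply S → ε:  ( ( ( ) ( ) ) )

Final answer: S ⇒ ( S ) ⇒ ( ( S ) ) ⇒ ( ( S S ) ) ⇒ ( ( S ( S ) ) ) ⇒ ( ( S ( ) ) ) ⇒ ( ( ( S ) ( ) ) ) ⇒ ( ( ( ) ( ) ) )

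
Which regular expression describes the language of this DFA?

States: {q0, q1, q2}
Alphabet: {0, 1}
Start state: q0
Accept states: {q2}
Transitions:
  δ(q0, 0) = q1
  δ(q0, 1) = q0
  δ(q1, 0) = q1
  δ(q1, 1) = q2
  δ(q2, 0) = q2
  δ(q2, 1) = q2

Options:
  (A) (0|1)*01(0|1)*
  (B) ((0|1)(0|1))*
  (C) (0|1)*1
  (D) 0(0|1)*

Testing sample strings against the DFA:
  '1001' -> accepted
  '10' -> rejected
  '0001' -> accepted
  '01' -> accepted
Checking each option for a counterexample:
  (A) (0|1)*01(0|1)*: agrees with the DFA on all strings of length ≤ 4
  (B) ((0|1)(0|1))*: ε is rejected by the DFA but matches the regex → eliminated
  (C) (0|1)*1: '1' is rejected by the DFA but matches the regex → eliminated
  (D) 0(0|1)*: '0' is rejected by the DFA but matches the regex → eliminated
Only (A) (0|1)*01(0|1)* is consistent with the DFA.

Final answer: (A) (0|1)*01(0|1)*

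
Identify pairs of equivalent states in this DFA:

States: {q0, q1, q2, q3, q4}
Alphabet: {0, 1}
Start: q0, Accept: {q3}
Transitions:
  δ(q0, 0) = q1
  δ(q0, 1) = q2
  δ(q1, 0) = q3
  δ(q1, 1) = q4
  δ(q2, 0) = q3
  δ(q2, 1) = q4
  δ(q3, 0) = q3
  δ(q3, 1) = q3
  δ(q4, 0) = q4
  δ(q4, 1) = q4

Using the table-filling algorithm:
Round 0 – mark pairs where exactly one state is accepting: (q0,q3), (q1,q3), (q2,q3), (q3,q4)
Round 1 – newly marked: (q0,q1) [on 0: q1 vs q3, already marked]; (q0,q2) [on 0: q1 vs q3, already marked]; (q1,q4) [on 0: q3 vs q4, already marked]; (q2,q4) [on 0: q3 vs q4, already marked]
Round 2 – newly marked: (q0,q4) [on 0: q1 vs q4, already marked]
No further pairs can be marked.
(q1, q2) unmarked: δ(q1,0)=q3, δ(q2,0)=q3; δ(q1,1)=q4, δ(q2,1)=q4 → equivalent
Equivalent pairs: (q1, q2)

Final answer: Equivalent pairs: (q1, q2)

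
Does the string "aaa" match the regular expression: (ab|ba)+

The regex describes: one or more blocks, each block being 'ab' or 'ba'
No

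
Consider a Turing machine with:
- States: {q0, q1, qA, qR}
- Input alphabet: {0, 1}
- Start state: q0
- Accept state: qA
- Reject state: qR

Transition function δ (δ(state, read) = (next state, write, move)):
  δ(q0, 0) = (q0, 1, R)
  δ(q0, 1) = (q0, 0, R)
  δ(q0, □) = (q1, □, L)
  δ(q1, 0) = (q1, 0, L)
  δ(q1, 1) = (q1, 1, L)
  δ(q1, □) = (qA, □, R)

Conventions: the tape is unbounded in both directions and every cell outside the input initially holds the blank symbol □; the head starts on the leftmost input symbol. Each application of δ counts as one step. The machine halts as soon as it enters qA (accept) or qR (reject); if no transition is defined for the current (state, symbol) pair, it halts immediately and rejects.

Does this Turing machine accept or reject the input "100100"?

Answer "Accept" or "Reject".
Step 0: [q0]100100 (head at position 0)
Step 1: δ(q0, 1) = (q0, 0, R)  ⊢  0[q0]00100 (head at position 1)
Step 2: δ(q0, 0) = (q0, 1, R)  ⊢  01[q0]0100 (head at position 2)
Step 3: δ(q0, 0) = (q0, 1, R)  ⊢  011[q0]100 (head at position 3)
Step 4: δ(q0, 1) = (q0, 0, R)  ⊢  0110[q0]00 (head at position 4)
Step 5: δ(q0, 0) = (q0, 1, R)  ⊢  01101[q0]0 (head at position 5)
Step 6: δ(q0, 0) = (q0, 1, R)  ⊢  011011[q0]□ (head at position 6)
Step 7: δ(q0, □) = (q1, □, L)  ⊢  01101[q1]1□ (head at position 5)
Step 8: δ(q1, 1) = (q1, 1, L)  ⊢  0110[q1]11□ (head at position 4)
Step 9: δ(q1, 1) = (q1, 1, L)  ⊢  011[q1]011□ (head at position 3)
Step 10: δ(q1, 0) = (q1, 0, L)  ⊢  01[q1]1011□ (head at position 2)
Step 11: δ(q1, 1) = (q1, 1, L)  ⊢  0[q1]11011□ (head at position 1)
Step 12: δ(q1, 1) = (q1, 1, L)  ⊢  [q1]011011□ (head at position 0)
Step 13: δ(q1, 0) = (q1, 0, L)  ⊢  [q1]□011011□ (head at position -1)
Step 14: δ(q1, □) = (qA, □, R)  ⊢  □[qA]011011□ (head at position 0)
The machine is in qA, so it halts and accepts.

Final answer: Accept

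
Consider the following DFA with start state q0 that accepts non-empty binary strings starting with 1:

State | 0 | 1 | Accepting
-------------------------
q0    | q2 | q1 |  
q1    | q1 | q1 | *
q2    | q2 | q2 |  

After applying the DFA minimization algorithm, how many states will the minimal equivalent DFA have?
All 3 states are reachable from q0, so none can be removed as unreachable.
Table-filling: first mark every (accepting, non-accepting) pair as distinguishable (accepting: {q1}; non-accepting: {q0, q2}).
Round 1: (q0, q2) on '1' go to q1 and q2, already distinguishable → mark.
Every pair of states is distinguishable, so the DFA is already minimal.
Equivalence classes: {q0}, {q1}, {q2} → 3 states.

Final answer: 3 states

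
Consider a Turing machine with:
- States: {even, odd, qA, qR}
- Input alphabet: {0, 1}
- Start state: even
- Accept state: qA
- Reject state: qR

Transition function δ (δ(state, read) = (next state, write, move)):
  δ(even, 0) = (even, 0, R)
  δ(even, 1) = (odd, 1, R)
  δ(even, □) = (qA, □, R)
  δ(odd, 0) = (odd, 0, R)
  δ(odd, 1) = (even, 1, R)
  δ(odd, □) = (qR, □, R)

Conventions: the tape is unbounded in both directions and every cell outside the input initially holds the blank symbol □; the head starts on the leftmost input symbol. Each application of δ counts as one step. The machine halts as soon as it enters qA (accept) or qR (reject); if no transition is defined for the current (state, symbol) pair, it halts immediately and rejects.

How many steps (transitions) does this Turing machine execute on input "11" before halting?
Step 0: [even]11 (head at position 0)
Step 1: δ(even, 1) = (odd, 1, R)  ⊢  1[odd]1 (head at position 1)
Step 2: δ(odd, 1) = (even, 1, R)  ⊢  11[even]□ (head at position 2)
Step 3: δ(even, □) = (qA, □, R)  ⊢  11□[qA]□ (head at position 3)
The machine is in qA, so it halts and accepts.
Number of transitions executed: 3.

Final answer: 3 steps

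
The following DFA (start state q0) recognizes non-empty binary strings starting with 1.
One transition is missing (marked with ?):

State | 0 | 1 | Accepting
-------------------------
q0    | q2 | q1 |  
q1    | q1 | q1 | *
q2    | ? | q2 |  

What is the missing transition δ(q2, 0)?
q2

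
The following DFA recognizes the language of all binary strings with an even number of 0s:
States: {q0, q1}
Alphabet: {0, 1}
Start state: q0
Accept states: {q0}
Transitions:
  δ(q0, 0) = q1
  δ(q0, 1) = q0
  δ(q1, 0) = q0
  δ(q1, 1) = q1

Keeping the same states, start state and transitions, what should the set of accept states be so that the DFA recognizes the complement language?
The DFA is complete (every state has a transition on every symbol), so the complement
is recognized by the same DFA with accepting and non-accepting states swapped.
Original accept states: {q0}
Complement accept states = All states - Original accept states
= {q0, q1} - {q0}
= {q1}
Complement language: strings with an ODD number of 0s

Final answer: {q1}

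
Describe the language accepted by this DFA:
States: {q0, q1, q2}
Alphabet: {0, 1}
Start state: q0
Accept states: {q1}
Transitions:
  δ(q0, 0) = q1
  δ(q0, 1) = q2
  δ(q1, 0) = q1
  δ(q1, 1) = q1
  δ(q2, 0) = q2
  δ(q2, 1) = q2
Analyzing the DFA structure:
Start state: q0
Accept states: {q1}
Interpreting what each state remembers (checking against the transitions):
  q0: nothing has been read yet
  q1: the first symbol was 0
  q2: the first symbol was 1 (trap state)
  δ(q0, 0): in q0 (nothing has been read yet), after reading 0 we have: the first symbol was 0 → q1
  δ(q0, 1): in q0 (nothing has been read yet), after reading 1 we have: the first symbol was 1 (trap state) → q2
  δ(q1, 0): in q1 (the first symbol was 0), after reading 0 we have: the first symbol was 0 → q1
  δ(q1, 1): in q1 (the first symbol was 0), after reading 1 we have: the first symbol was 0 → q1
  δ(q2, 0): in q2 (the first symbol was 1 (trap state)), after reading 0 we have: the first symbol was 1 (trap state) → q2
  δ(q2, 1): in q2 (the first symbol was 1 (trap state)), after reading 1 we have: the first symbol was 1 (trap state) → q2
A string is accepted iff it ends in {q1}, i.e. the first symbol was 0.
Language: All binary strings starting with 0

Final answer: All binary strings starting with 0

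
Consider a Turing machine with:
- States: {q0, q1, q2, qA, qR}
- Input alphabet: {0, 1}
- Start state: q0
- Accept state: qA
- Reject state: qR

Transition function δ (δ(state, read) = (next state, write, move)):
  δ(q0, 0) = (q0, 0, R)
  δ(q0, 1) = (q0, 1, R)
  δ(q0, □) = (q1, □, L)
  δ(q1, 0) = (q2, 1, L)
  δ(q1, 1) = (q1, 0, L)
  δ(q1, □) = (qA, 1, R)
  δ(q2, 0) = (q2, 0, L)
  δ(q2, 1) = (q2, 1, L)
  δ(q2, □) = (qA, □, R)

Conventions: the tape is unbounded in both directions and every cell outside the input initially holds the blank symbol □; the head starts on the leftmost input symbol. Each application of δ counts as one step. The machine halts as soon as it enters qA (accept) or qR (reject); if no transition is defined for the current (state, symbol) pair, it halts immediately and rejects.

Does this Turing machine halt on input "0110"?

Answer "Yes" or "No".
Step 0: [q0]0110 (head at position 0)
Step 1: δ(q0, 0) = (q0, 0, R)  ⊢  0[q0]110 (head at position 1)
Step 2: δ(q0, 1) = (q0, 1, R)  ⊢  01[q0]10 (head at position 2)
Step 3: δ(q0, 1) = (q0, 1, R)  ⊢  011[q0]0 (head at position 3)
Step 4: δ(q0, 0) = (q0, 0, R)  ⊢  0110[q0]□ (head at position 4)
Step 5: δ(q0, □) = (q1, □, L)  ⊢  011[q1]0□ (head at position 3)
Step 6: δ(q1, 0) = (q2, 1, L)  ⊢  01[q2]11□ (head at position 2)
Step 7: δ(q2, 1) = (q2, 1, L)  ⊢  0[q2]111□ (head at position 1)
Step 8: δ(q2, 1) = (q2, 1, L)  ⊢  [q2]0111□ (head at position 0)
Step 9: δ(q2, 0) = (q2, 0, L)  ⊢  [q2]□0111□ (head at position -1)
Step 10: δ(q2, □) = (qA, □, R)  ⊢  □[qA]0111□ (head at position 0)
The machine is in qA, so it halts and accepts.
It halts after 10 steps.

Final answer: Yes - halts after 10 steps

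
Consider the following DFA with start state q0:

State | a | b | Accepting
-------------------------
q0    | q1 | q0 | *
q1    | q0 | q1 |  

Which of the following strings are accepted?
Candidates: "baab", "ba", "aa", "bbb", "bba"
"baab": q0 → q0 → q1 → q0 → q0; q0 is accepting → accepted
"ba": q0 → q0 → q1; q1 is not accepting → rejected
"aa": q0 → q1 → q0; q0 is accepting → accepted
"bbb": q0 → q0 → q0 → q0; q0 is accepting → accepted
"bba": q0 → q0 → q0 → q1; q1 is not accepting → rejected

Final answer: "baab", "aa", "bbb"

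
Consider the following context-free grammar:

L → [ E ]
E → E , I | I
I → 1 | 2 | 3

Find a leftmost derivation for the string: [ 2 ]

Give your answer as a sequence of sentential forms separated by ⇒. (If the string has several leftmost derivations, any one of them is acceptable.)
Start with L.
Step 1: the leftmost non-terminal is L; apply L → [ E ]:  [ E ]
Step 2: the leftmost non-terminal is E; apply E → I:  [ I ]
Step 3: the leftmost non-terminal is I; apply I → 2:  [ 2 ]

Final answer: L ⇒ [ E ] ⇒ [ I ] ⇒ [ 2 ]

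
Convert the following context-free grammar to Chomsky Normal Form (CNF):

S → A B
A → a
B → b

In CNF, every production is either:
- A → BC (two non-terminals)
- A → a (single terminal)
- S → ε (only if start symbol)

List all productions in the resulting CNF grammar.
The grammar has no ε-productions or unit productions to eliminate.
S → A B is already in CNF (two non-terminals) – keep it.
A → a is already in CNF (single terminal) – keep it.
B → b is already in CNF (single terminal) – keep it.
Resulting CNF grammar (3 productions): A → a; B → b; S → A B

Final answer: A → a; B → b; S → A B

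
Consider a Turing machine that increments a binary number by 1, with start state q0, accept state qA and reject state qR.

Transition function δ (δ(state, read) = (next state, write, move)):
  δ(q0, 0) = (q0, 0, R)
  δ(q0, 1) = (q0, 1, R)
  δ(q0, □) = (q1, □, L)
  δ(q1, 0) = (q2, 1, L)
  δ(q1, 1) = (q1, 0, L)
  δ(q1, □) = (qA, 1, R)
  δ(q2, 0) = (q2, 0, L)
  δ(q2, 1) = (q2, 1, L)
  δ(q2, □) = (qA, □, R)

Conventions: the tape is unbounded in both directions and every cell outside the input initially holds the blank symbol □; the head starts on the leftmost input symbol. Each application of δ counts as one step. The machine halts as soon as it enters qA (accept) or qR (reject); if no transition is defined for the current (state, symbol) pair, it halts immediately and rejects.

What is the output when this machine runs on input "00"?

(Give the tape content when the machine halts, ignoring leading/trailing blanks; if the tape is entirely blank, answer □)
Step 0: [q0]00 (head at position 0)
Step 1: δ(q0, 0) = (q0, 0, R)  ⊢  0[q0]0 (head at position 1)
Step 2: δ(q0, 0) = (q0, 0, R)  ⊢  00[q0]□ (head at position 2)
Step 3: δ(q0, □) = (q1, □, L)  ⊢  0[q1]0□ (head at position 1)
Step 4: δ(q1, 0) = (q2, 1, L)  ⊢  [q2]01□ (head at position 0)
Step 5: δ(q2, 0) = (q2, 0, L)  ⊢  [q2]□01□ (head at position -1)
Step 6: δ(q2, □) = (qA, □, R)  ⊢  □[qA]01□ (head at position 0)
The machine is in qA, so it halts and accepts.
Tape content when halted (ignoring surrounding blanks): 01

Final answer: Output: 01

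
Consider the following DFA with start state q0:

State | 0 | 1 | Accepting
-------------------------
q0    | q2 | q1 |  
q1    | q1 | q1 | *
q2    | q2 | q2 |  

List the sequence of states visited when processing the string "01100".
q0 → q2 → q2 → q2 → q2 → q2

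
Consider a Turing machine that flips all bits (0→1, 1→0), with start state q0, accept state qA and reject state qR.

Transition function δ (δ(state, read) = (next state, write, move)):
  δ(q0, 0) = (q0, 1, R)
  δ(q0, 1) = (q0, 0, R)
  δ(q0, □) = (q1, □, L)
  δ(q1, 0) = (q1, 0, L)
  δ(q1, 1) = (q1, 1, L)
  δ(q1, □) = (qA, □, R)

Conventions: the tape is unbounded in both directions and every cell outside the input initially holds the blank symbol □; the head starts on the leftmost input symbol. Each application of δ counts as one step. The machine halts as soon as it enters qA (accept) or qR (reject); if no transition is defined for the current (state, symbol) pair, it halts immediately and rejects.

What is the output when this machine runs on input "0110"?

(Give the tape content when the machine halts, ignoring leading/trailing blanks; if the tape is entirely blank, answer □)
Step 0: [q0]0110 (head at position 0)
Step 1: δ(q0, 0) = (q0, 1, R)  ⊢  1[q0]110 (head at position 1)
Step 2: δ(q0, 1) = (q0, 0, R)  ⊢  10[q0]10 (head at position 2)
Step 3: δ(q0, 1) = (q0, 0, R)  ⊢  100[q0]0 (head at position 3)
Step 4: δ(q0, 0) = (q0, 1, R)  ⊢  1001[q0]□ (head at position 4)
Step 5: δ(q0, □) = (q1, □, L)  ⊢  100[q1]1□ (head at position 3)
Step 6: δ(q1, 1) = (q1, 1, L)  ⊢  10[q1]01□ (head at position 2)
Step 7: δ(q1, 0) = (q1, 0, L)  ⊢  1[q1]001□ (head at position 1)
Step 8: δ(q1, 0) = (q1, 0, L)  ⊢  [q1]1001□ (head at position 0)
Step 9: δ(q1, 1) = (q1, 1, L)  ⊢  [q1]□1001□ (head at position -1)
Step 10: δ(q1, □) = (qA, □, R)  ⊢  □[qA]1001□ (head at position 0)
The machine is in qA, so it halts and accepts.
Tape content when halted (ignoring surrounding blanks): 1001

Final answer: Output: 1001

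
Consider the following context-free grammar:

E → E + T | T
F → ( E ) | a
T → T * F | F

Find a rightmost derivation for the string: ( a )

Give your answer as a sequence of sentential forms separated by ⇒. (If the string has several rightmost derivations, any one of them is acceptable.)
Start with E.
Step 1: the rightmost non-terminal is E; apply E → T:  T
Step 2: the rightmost non-terminal is T; apply T → F:  F
Step 3: the rightmost non-terminal is F; apply F → ( E ):  ( E )
Step 4: the rightmost non-terminal is E; apply E → T:  ( T )
Step 5: the rightmost non-terminal is T; apply T → F:  ( F )
Step 6: the rightmost non-terminal is F; apply F → a:  ( a )

Final answer: E ⇒ T ⇒ F ⇒ ( E ) ⇒ ( T ) ⇒ ( F ) ⇒ ( a )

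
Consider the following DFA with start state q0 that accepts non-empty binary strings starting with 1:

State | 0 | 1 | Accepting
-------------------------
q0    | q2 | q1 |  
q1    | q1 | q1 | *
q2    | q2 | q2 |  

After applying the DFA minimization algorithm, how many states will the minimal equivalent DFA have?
All 3 states are reachable from q0, so none can be removed as unreachable.
Table-filling: first mark every (accepting, non-accepting) pair as distinguishable (accepting: {q1}; non-accepting: {q0, q2}).
Round 1: (q0, q2) on '1' go to q1 and q2, already distinguishable → mark.
Every pair of states is distinguishable, so the DFA is already minimal.
Equivalence classes: {q0}, {q1}, {q2} → 3 states.

Final answer: 3 states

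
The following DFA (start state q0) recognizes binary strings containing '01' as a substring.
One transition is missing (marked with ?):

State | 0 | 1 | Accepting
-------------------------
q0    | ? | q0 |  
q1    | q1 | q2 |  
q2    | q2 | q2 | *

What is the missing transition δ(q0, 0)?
q1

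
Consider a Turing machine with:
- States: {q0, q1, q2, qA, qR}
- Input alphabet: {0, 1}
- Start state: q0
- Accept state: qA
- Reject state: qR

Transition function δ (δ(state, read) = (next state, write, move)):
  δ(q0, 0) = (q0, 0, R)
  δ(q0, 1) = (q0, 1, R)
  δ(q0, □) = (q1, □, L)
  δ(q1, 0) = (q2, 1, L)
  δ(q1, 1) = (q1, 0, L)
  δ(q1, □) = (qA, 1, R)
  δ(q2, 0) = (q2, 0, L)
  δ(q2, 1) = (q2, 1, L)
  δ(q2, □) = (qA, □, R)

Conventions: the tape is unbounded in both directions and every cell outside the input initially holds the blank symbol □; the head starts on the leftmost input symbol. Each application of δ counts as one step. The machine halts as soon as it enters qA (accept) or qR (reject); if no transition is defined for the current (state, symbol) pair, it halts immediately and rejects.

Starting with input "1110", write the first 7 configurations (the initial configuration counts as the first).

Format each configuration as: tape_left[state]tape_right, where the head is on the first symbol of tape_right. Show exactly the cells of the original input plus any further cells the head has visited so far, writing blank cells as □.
Step 0: [q0]1110 (head at position 0)
Step 1: δ(q0, 1) = (q0, 1, R)  ⊢  1[q0]110 (head at position 1)
Step 2: δ(q0, 1) = (q0, 1, R)  ⊢  11[q0]10 (head at position 2)
Step 3: δ(q0, 1) = (q0, 1, R)  ⊢  111[q0]0 (head at position 3)
Step 4: δ(q0, 0) = (q0, 0, R)  ⊢  1110[q0]□ (head at position 4)
Step 5: δ(q0, □) = (q1, □, L)  ⊢  111[q1]0□ (head at position 3)
Step 6: δ(q1, 0) = (q2, 1, L)  ⊢  11[q2]11□ (head at position 2)

Final answer: [q0]1110 ⊢ 1[q0]110 ⊢ 11[q0]10 ⊢ 111[q0]0 ⊢ 1110[q0]□ ⊢ 111[q1]0□ ⊢ 11[q2]11□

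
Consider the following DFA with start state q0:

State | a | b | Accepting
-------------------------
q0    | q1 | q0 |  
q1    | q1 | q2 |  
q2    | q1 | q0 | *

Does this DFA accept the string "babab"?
Start in q0.
Read 'b': q0 → q0
Read 'a': q0 → q1
Read 'b': q1 → q2
Read 'a': q2 → q1
Read 'b': q1 → q2
Final state q2 is accepting, so the string is accepted.

Final answer: Yes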